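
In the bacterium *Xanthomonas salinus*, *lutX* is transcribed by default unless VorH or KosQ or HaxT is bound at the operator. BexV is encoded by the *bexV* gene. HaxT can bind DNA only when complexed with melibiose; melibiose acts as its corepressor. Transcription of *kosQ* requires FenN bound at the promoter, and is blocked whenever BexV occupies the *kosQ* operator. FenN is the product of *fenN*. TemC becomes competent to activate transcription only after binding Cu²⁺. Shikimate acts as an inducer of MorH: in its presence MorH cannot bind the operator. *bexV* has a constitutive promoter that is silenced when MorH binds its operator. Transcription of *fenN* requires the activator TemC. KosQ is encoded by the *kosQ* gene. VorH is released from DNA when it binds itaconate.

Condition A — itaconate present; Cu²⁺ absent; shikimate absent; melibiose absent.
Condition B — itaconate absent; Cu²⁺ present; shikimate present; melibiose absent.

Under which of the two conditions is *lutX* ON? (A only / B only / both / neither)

Condition A:
Itaconate is present, so VorH is inactive.
Cu²⁺ is absent, so TemC is inactive.
Required activator TemC is absent, so *fenN* is not transcribed.
So FenN is not produced.
Shikimate is absent, so MorH is active.
With repressor MorH bound, *bexV* is not transcribed.
So BexV is not produced.
Required activator FenN is absent, so *kosQ* is not transcribed.
So KosQ is not produced.
Melibiose is absent, so HaxT is inactive.
With no repressor bound, *lutX* is transcribed.
→ *lutX* is ON in A.
Condition B:
Itaconate is absent, so VorH is active.
Cu²⁺ is present, so TemC is active.
No repressor is bound and TemC is active, so *fenN* is transcribed.
So FenN is produced and active.
Shikimate is present, so MorH is inactive.
With no repressor bound, *bexV* is transcribed.
So BexV is produced and active.
With repressor BexV bound, *kosQ* is not transcribed.
So KosQ is not produced.
Melibiose is absent, so HaxT is inactive.
With repressor VorH bound, *lutX* is not transcribed.
→ *lutX* is OFF in B.

A only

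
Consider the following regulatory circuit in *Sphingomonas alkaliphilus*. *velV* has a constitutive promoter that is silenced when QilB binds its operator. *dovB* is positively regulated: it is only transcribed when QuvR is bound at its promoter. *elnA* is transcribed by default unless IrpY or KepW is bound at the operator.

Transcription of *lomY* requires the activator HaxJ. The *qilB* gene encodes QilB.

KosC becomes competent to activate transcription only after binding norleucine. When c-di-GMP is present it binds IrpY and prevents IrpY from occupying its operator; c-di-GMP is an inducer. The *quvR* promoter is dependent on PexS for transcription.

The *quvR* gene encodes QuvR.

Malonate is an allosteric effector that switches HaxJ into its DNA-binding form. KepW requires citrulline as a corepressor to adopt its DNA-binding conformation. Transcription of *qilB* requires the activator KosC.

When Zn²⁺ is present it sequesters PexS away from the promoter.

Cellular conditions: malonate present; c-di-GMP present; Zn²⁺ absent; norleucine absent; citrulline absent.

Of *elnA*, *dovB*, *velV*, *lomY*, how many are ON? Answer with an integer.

4

c-di-GMP is present, so IrpY is inactive.
Citrulline is absent, so KepW is inactive.
With no repressor bound, *elnA* is transcribed.
→ *elnA* is ON.
Zn²⁺ is absent, so PexS is active.
No repressor is bound and PexS is active, so *quvR* is transcribed.
So QuvR is produced and active.
No repressor is bound and QuvR is active, so *dovB* is transcribed.
→ *dovB* is ON.
Norleucine is absent, so KosC is inactive.
Required activator KosC is absent, so *qilB* is not transcribed.
So QilB is not produced.
With no repressor bound, *velV* is transcribed.
→ *velV* is ON.
Malonate is present, so HaxJ is active.
No repressor is bound and HaxJ is active, so *lomY* is transcribed.
→ *lomY* is ON.
4 of the 4 genes are transcribed.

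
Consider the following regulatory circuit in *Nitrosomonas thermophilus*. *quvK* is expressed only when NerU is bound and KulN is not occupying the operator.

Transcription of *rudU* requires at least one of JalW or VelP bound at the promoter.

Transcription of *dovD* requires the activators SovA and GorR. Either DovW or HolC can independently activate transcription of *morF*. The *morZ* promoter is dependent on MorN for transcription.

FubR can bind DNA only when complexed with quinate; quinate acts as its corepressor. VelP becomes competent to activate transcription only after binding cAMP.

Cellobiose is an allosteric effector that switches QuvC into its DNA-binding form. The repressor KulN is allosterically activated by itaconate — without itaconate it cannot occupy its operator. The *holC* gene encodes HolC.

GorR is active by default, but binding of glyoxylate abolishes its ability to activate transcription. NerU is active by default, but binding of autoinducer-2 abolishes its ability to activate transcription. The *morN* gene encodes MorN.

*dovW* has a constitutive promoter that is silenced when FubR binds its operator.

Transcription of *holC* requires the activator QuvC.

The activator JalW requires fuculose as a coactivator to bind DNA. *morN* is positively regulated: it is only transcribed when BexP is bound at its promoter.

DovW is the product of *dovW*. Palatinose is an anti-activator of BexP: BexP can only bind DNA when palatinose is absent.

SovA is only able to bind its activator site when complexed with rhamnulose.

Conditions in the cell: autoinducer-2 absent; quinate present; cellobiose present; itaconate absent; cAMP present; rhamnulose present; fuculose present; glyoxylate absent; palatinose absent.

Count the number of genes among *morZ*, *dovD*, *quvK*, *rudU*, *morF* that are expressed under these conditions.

5

Palatinose is absent, so BexP is active.
No repressor is bound and BexP is active, so *morN* is transcribed.
So MorN is produced and active.
No repressor is bound and MorN is active, so *morZ* is transcribed.
→ *morZ* is ON.
Rhamnulose is present, so SovA is active.
Glyoxylate is absent, so GorR is active.
No repressor is bound and SovA and GorR are active, so *dovD* is transcribed.
→ *dovD* is ON.
Autoinducer-2 is absent, so NerU is active.
Itaconate is absent, so KulN is inactive.
No repressor is bound and NerU is active, so *quvK* is transcribed.
→ *quvK* is ON.
Fuculose is present, so JalW is active.
cAMP is present, so VelP is active.
Activator JalW is present, so *rudU* is transcribed.
→ *rudU* is ON.
Quinate is present, so FubR is active.
With repressor FubR bound, *dovW* is not transcribed.
So DovW is not produced.
Cellobiose is present, so QuvC is active.
No repressor is bound and QuvC is active, so *holC* is transcribed.
So HolC is produced and active.
Activator HolC is present, so *morF* is transcribed.
→ *morF* is ON.
5 of the 5 genes are transcribed.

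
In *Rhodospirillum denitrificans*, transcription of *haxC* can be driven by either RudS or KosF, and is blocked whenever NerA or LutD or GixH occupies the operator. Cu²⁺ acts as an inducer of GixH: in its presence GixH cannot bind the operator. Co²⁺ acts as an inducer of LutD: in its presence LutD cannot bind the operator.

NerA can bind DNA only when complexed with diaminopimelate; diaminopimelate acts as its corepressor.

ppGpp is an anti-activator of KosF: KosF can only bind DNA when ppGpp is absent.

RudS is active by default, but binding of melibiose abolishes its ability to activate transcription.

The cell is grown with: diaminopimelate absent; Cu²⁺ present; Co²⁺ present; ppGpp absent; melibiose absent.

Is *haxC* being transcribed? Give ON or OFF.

ON

Diaminopimelate is absent, so NerA is inactive.
Melibiose is absent, so RudS is active.
ppGpp is absent, so KosF is active.
Co²⁺ is present, so LutD is inactive.
Cu²⁺ is present, so GixH is inactive.
Activator RudS is present, so *haxC* is transcribed.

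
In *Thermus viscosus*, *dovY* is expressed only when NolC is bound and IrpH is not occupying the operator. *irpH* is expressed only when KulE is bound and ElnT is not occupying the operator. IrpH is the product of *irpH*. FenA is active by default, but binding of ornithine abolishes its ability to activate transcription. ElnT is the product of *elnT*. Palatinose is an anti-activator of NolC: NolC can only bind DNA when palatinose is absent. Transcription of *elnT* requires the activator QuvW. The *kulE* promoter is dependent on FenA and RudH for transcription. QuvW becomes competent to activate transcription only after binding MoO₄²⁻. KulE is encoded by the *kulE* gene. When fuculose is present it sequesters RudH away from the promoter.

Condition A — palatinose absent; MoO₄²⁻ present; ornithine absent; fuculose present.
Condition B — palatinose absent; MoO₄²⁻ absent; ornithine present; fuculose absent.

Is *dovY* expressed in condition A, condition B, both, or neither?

Condition A:
Palatinose is absent, so NolC is active.
MoO₄²⁻ is present, so QuvW is active.
No repressor is bound and QuvW is active, so *elnT* is transcribed.
So ElnT is produced and active.
Ornithine is absent, so FenA is active.
Fuculose is present, so RudH is inactive.
Required activator RudH is absent, so *kulE* is not transcribed.
So KulE is not produced.
With repressor ElnT bound, *irpH* is not transcribed.
So IrpH is not produced.
No repressor is bound and NolC is active, so *dovY* is transcribed.
→ *dovY* is ON in A.
Condition B:
Palatinose is absent, so NolC is active.
MoO₄²⁻ is absent, so QuvW is inactive.
Required activator QuvW is absent, so *elnT* is not transcribed.
So ElnT is not produced.
Ornithine is present, so FenA is inactive.
Fuculose is absent, so RudH is active.
Required activator FenA is absent, so *kulE* is not transcribed.
So KulE is not produced.
Required activator KulE is absent, so *irpH* is not transcribed.
So IrpH is not produced.
No repressor is bound and NolC is active, so *dovY* is transcribed.
→ *dovY* is ON in B.

both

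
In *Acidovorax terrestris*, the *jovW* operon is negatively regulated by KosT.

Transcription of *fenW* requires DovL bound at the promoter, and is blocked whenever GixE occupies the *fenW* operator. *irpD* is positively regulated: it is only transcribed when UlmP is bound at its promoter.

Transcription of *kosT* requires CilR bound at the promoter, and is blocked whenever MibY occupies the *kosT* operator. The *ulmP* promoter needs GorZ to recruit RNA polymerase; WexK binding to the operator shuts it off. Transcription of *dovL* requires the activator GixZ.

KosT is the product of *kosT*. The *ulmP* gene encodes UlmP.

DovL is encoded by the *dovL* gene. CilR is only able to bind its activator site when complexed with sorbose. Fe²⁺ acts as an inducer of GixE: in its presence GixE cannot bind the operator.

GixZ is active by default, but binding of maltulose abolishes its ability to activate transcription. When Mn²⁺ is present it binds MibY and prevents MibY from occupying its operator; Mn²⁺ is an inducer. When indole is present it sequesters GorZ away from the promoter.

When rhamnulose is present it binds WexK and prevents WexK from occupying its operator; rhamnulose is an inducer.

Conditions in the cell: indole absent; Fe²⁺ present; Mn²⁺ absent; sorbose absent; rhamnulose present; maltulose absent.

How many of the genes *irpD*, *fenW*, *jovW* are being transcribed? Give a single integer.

3

Indole is absent, so GorZ is active.
Rhamnulose is present, so WexK is inactive.
No repressor is bound and GorZ is active, so *ulmP* is transcribed.
So UlmP is produced and active.
No repressor is bound and UlmP is active, so *irpD* is transcribed.
→ *irpD* is ON.
Fe²⁺ is present, so GixE is inactive.
Maltulose is absent, so GixZ is active.
No repressor is bound and GixZ is active, so *dovL* is transcribed.
So DovL is produced and active.
No repressor is bound and DovL is active, so *fenW* is transcribed.
→ *fenW* is ON.
Sorbose is absent, so CilR is inactive.
Mn²⁺ is absent, so MibY is active.
With repressor MibY bound, *kosT* is not transcribed.
So KosT is not produced.
With no repressor bound, *jovW* is transcribed.
→ *jovW* is ON.
3 of the 3 genes are transcribed.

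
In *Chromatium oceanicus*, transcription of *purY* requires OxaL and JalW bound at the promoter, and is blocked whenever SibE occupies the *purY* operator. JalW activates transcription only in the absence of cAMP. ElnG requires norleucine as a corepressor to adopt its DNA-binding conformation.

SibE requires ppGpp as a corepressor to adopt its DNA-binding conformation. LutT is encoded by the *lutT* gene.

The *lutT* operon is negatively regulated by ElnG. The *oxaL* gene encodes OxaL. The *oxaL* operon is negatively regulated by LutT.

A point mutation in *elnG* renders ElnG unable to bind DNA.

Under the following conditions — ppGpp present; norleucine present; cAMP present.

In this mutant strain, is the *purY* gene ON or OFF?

OFF

ElnG is non-functional in this strain, so it has no effect.
With no repressor bound, *lutT* is transcribed.
So LutT is produced and active.
With repressor LutT bound, *oxaL* is not transcribed.
So OxaL is not produced.
ppGpp is present, so SibE is active.
cAMP is present, so JalW is inactive.
With repressor SibE bound, *purY* is not transcribed.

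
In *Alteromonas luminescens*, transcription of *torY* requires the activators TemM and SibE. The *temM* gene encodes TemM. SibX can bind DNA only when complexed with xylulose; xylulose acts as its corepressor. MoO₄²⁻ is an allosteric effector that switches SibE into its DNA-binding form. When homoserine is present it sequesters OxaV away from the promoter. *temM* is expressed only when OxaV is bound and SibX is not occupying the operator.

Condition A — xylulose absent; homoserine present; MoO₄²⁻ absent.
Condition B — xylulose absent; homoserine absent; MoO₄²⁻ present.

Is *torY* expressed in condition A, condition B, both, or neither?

B only

Condition A:
Xylulose is absent, so SibX is inactive.
Homoserine is present, so OxaV is inactive.
Required activator OxaV is absent, so *temM* is not transcribed.
So TemM is not produced.
MoO₄²⁻ is absent, so SibE is inactive.
Required activator TemM is absent, so *torY* is not transcribed.
→ *torY* is OFF in A.
Condition B:
Xylulose is absent, so SibX is inactive.
Homoserine is absent, so OxaV is active.
No repressor is bound and OxaV is active, so *temM* is transcribed.
So TemM is produced and active.
MoO₄²⁻ is present, so SibE is active.
No repressor is bound and TemM and SibE are active, so *torY* is transcribed.
→ *torY* is ON in B.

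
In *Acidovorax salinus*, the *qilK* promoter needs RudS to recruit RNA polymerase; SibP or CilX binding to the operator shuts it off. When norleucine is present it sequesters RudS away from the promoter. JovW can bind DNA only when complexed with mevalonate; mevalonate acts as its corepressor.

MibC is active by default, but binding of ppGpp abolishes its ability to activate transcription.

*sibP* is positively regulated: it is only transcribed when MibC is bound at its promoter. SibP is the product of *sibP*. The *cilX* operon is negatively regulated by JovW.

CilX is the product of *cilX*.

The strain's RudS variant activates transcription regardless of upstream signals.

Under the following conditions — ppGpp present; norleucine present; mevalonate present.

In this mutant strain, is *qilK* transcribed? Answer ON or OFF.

ON

ppGpp is present, so MibC is inactive.
Required activator MibC is absent, so *sibP* is not transcribed.
So SibP is not produced.
RudS is constitutively active in this strain.
Mevalonate is present, so JovW is active.
With repressor JovW bound, *cilX* is not transcribed.
So CilX is not produced.
No repressor is bound and RudS is active, so *qilK* is transcribed.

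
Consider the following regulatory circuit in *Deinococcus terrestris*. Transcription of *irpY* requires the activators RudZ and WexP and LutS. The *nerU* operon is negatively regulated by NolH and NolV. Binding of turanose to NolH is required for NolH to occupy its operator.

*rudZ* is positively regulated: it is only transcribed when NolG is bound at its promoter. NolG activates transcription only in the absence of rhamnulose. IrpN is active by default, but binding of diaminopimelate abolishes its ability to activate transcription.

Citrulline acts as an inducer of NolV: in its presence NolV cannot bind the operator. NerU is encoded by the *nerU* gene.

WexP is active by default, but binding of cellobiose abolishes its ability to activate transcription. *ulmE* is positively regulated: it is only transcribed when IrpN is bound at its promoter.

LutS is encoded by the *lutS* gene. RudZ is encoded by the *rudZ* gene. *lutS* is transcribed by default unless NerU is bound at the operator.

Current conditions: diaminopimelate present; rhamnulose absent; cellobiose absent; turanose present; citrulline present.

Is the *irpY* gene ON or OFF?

Rhamnulose is absent, so NolG is active.
No repressor is bound and NolG is active, so *rudZ* is transcribed.
So RudZ is produced and active.
Cellobiose is absent, so WexP is active.
Turanose is present, so NolH is active.
Citrulline is present, so NolV is inactive.
With repressor NolH bound, *nerU* is not transcribed.
So NerU is not produced.
With no repressor bound, *lutS* is transcribed.
So LutS is produced and active.
No repressor is bound and RudZ and WexP and LutS are active, so *irpY* is transcribed.

ON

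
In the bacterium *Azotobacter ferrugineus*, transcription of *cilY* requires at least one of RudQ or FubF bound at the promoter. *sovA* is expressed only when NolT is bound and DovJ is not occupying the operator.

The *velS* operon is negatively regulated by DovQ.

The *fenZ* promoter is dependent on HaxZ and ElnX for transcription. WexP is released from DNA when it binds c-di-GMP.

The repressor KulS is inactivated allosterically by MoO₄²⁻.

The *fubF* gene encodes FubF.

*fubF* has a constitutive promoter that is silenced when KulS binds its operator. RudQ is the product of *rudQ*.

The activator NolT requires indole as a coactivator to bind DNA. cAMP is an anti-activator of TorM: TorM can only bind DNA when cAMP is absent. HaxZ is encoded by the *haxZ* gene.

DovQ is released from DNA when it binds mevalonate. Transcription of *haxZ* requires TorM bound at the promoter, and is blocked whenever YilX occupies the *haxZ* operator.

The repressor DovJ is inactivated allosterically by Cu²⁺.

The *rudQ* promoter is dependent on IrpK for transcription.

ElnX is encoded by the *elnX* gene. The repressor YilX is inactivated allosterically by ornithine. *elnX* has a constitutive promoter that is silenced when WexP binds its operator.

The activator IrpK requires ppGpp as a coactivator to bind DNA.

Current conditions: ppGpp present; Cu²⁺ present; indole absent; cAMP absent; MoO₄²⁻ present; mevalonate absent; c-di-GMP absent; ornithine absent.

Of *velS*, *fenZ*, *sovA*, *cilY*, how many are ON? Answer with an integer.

Mevalonate is absent, so DovQ is active.
With repressor DovQ bound, *velS* is not transcribed.
→ *velS* is OFF.
Ornithine is absent, so YilX is active.
cAMP is absent, so TorM is active.
With repressor YilX bound, *haxZ* is not transcribed.
So HaxZ is not produced.
c-di-GMP is absent, so WexP is active.
With repressor WexP bound, *elnX* is not transcribed.
So ElnX is not produced.
Required activator HaxZ is absent, so *fenZ* is not transcribed.
→ *fenZ* is OFF.
Cu²⁺ is present, so DovJ is inactive.
Indole is absent, so NolT is inactive.
Required activator NolT is absent, so *sovA* is not transcribed.
→ *sovA* is OFF.
ppGpp is present, so IrpK is active.
No repressor is bound and IrpK is active, so *rudQ* is transcribed.
So RudQ is produced and active.
MoO₄²⁻ is present, so KulS is inactive.
With no repressor bound, *fubF* is transcribed.
So FubF is produced and active.
Activator RudQ is present, so *cilY* is transcribed.
→ *cilY* is ON.
1 of the 4 genes is transcribed.

1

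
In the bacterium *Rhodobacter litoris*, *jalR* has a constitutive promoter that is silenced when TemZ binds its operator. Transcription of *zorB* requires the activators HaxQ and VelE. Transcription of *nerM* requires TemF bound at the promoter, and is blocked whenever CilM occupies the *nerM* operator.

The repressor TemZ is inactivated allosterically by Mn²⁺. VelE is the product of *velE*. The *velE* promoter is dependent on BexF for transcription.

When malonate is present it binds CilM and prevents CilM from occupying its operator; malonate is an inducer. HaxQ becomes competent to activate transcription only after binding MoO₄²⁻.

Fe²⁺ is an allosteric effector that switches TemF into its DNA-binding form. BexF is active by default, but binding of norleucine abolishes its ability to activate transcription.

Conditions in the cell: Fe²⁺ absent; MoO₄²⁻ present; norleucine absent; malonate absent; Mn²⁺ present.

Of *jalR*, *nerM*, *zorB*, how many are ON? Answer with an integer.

Mn²⁺ is present, so TemZ is inactive.
With no repressor bound, *jalR* is transcribed.
→ *jalR* is ON.
Fe²⁺ is absent, so TemF is inactive.
Malonate is absent, so CilM is active.
With repressor CilM bound, *nerM* is not transcribed.
→ *nerM* is OFF.
MoO₄²⁻ is present, so HaxQ is active.
Norleucine is absent, so BexF is active.
No repressor is bound and BexF is active, so *velE* is transcribed.
So VelE is produced and active.
No repressor is bound and HaxQ and VelE are active, so *zorB* is transcribed.
→ *zorB* is ON.
2 of the 3 genes are transcribed.

2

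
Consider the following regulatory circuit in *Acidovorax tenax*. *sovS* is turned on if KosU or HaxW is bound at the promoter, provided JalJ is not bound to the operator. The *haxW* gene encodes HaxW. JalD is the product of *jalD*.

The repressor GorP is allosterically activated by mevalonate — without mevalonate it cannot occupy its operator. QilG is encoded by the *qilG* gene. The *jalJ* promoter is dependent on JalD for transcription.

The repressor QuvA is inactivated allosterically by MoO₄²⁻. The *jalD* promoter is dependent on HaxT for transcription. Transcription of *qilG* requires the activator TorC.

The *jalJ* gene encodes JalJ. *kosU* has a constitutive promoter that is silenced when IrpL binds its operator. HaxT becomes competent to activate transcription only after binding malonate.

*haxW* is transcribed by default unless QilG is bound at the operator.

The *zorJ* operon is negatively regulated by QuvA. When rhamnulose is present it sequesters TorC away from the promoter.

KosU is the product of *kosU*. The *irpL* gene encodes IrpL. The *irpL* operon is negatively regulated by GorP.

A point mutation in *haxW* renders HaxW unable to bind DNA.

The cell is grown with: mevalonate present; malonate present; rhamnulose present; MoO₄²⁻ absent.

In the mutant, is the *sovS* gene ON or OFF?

OFF

Malonate is present, so HaxT is active.
No repressor is bound and HaxT is active, so *jalD* is transcribed.
So JalD is produced and active.
No repressor is bound and JalD is active, so *jalJ* is transcribed.
So JalJ is produced and active.
Mevalonate is present, so GorP is active.
With repressor GorP bound, *irpL* is not transcribed.
So IrpL is not produced.
With no repressor bound, *kosU* is transcribed.
So KosU is produced and active.
HaxW is non-functional in this strain, so it has no effect.
With repressor JalJ bound, *sovS* is not transcribed.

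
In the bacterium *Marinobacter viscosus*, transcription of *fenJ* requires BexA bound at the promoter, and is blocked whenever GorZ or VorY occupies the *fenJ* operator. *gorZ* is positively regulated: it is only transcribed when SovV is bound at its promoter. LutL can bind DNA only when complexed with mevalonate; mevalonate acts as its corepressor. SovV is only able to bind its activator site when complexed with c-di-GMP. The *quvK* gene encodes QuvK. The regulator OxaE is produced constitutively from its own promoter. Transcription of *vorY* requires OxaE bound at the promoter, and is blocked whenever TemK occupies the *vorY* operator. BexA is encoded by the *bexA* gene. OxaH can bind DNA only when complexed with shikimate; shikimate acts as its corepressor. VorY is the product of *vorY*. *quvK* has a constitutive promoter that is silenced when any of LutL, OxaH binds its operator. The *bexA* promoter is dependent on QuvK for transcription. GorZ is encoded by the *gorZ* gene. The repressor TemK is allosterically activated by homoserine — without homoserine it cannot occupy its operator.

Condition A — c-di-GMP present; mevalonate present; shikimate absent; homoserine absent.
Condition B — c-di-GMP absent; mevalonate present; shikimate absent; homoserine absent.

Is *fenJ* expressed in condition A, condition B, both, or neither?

neither

Condition A:
c-di-GMP is present, so SovV is active.
No repressor is bound and SovV is active, so *gorZ* is transcribed.
So GorZ is produced and active.
Mevalonate is present, so LutL is active.
Shikimate is absent, so OxaH is inactive.
With repressor LutL bound, *quvK* is not transcribed.
So QuvK is not produced.
Required activator QuvK is absent, so *bexA* is not transcribed.
So BexA is not produced.
OxaE is produced constitutively and is active.
Homoserine is absent, so TemK is inactive.
No repressor is bound and OxaE is active, so *vorY* is transcribed.
So VorY is produced and active.
With repressor GorZ bound, *fenJ* is not transcribed.
→ *fenJ* is OFF in A.
Condition B:
c-di-GMP is absent, so SovV is inactive.
Required activator SovV is absent, so *gorZ* is not transcribed.
So GorZ is not produced.
Mevalonate is present, so LutL is active.
Shikimate is absent, so OxaH is inactive.
With repressor LutL bound, *quvK* is not transcribed.
So QuvK is not produced.
Required activator QuvK is absent, so *bexA* is not transcribed.
So BexA is not produced.
OxaE is produced constitutively and is active.
Homoserine is absent, so TemK is inactive.
No repressor is bound and OxaE is active, so *vorY* is transcribed.
So VorY is produced and active.
With repressor VorY bound, *fenJ* is not transcribed.
→ *fenJ* is OFF in B.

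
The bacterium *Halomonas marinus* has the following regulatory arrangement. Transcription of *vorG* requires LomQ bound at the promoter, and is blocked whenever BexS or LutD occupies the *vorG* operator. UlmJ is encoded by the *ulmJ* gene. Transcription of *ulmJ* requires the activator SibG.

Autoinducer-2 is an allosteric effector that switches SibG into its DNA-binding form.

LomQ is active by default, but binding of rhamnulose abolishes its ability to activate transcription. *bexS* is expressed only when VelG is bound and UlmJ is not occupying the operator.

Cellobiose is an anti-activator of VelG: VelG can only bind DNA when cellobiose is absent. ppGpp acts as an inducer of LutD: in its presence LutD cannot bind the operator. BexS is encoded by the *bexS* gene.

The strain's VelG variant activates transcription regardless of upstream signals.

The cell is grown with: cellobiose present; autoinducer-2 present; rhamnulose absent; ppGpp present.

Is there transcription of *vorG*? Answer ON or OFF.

VelG is constitutively active in this strain.
Autoinducer-2 is present, so SibG is active.
No repressor is bound and SibG is active, so *ulmJ* is transcribed.
So UlmJ is produced and active.
With repressor UlmJ bound, *bexS* is not transcribed.
So BexS is not produced.
ppGpp is present, so LutD is inactive.
Rhamnulose is absent, so LomQ is active.
No repressor is bound and LomQ is active, so *vorG* is transcribed.

ON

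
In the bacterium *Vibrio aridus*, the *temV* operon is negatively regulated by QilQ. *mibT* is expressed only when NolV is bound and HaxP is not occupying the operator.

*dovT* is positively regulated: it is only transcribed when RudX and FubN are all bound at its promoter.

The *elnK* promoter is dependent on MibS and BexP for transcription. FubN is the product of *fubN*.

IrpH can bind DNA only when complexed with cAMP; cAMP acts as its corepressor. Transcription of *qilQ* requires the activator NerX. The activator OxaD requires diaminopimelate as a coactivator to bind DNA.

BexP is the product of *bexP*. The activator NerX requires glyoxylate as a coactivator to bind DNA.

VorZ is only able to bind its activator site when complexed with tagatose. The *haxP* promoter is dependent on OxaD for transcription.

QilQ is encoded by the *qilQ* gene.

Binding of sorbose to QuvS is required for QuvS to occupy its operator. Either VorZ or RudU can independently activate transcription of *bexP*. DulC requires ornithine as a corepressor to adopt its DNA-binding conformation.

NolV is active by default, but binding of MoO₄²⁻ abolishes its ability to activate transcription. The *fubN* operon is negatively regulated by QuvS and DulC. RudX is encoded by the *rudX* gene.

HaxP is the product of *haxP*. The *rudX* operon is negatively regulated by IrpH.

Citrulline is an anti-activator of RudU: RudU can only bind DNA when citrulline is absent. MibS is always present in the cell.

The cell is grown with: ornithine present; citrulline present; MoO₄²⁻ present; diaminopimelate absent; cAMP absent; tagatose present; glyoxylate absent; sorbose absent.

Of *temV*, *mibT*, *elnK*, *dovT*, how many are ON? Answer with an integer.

2

Glyoxylate is absent, so NerX is inactive.
Required activator NerX is absent, so *qilQ* is not transcribed.
So QilQ is not produced.
With no repressor bound, *temV* is transcribed.
→ *temV* is ON.
Diaminopimelate is absent, so OxaD is inactive.
Required activator OxaD is absent, so *haxP* is not transcribed.
So HaxP is not produced.
MoO₄²⁻ is present, so NolV is inactive.
Required activator NolV is absent, so *mibT* is not transcribed.
→ *mibT* is OFF.
MibS is produced constitutively and is active.
Tagatose is present, so VorZ is active.
Citrulline is present, so RudU is inactive.
Activator VorZ is present, so *bexP* is transcribed.
So BexP is produced and active.
No repressor is bound and MibS and BexP are active, so *elnK* is transcribed.
→ *elnK* is ON.
cAMP is absent, so IrpH is inactive.
With no repressor bound, *rudX* is transcribed.
So RudX is produced and active.
Sorbose is absent, so QuvS is inactive.
Ornithine is present, so DulC is active.
With repressor DulC bound, *fubN* is not transcribed.
So FubN is not produced.
Required activator FubN is absent, so *dovT* is not transcribed.
→ *dovT* is OFF.
2 of the 4 genes are transcribed.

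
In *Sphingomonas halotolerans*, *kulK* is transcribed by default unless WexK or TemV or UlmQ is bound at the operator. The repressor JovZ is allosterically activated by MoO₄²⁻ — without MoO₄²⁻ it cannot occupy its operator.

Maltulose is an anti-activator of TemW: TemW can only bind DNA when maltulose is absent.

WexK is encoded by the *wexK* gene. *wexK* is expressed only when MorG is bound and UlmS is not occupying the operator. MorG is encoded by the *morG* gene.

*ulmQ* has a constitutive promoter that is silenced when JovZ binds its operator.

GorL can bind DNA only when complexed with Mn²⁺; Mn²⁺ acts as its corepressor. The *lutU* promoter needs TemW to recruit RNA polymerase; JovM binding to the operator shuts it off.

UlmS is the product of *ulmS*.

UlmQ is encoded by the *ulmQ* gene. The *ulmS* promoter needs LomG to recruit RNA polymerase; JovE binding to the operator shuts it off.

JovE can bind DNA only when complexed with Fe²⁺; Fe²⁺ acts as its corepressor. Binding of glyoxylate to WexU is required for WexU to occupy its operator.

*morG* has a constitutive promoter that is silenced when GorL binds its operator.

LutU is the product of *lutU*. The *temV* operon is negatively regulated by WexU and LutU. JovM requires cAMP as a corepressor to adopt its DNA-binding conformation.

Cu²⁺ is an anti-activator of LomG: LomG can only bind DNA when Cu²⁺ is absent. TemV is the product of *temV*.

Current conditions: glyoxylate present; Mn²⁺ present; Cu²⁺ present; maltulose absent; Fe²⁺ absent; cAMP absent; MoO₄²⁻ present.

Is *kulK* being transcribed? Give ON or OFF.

Mn²⁺ is present, so GorL is active.
With repressor GorL bound, *morG* is not transcribed.
So MorG is not produced.
Fe²⁺ is absent, so JovE is inactive.
Cu²⁺ is present, so LomG is inactive.
Required activator LomG is absent, so *ulmS* is not transcribed.
So UlmS is not produced.
Required activator MorG is absent, so *wexK* is not transcribed.
So WexK is not produced.
Glyoxylate is present, so WexU is active.
Maltulose is absent, so TemW is active.
cAMP is absent, so JovM is inactive.
No repressor is bound and TemW is active, so *lutU* is transcribed.
So LutU is produced and active.
With repressor WexU bound, *temV* is not transcribed.
So TemV is not produced.
MoO₄²⁻ is present, so JovZ is active.
With repressor JovZ bound, *ulmQ* is not transcribed.
So UlmQ is not produced.
With no repressor bound, *kulK* is transcribed.

ON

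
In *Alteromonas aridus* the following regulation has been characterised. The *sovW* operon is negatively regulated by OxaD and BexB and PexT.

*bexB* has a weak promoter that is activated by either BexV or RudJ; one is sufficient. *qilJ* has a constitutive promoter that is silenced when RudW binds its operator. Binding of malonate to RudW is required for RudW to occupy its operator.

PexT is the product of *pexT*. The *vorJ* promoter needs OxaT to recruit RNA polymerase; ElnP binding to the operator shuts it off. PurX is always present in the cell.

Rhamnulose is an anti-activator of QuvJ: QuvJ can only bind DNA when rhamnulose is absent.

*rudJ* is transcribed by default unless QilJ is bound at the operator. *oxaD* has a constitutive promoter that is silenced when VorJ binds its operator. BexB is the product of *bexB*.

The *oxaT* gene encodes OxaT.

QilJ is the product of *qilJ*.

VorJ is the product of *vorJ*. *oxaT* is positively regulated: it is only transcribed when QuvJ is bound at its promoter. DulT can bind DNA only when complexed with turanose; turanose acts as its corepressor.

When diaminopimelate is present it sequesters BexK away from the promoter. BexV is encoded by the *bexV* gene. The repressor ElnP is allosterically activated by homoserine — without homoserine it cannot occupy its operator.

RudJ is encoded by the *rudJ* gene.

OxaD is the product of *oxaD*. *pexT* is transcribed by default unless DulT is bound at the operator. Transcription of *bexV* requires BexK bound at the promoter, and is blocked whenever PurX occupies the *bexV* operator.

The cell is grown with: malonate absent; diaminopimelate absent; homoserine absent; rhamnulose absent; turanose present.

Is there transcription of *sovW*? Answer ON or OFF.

Rhamnulose is absent, so QuvJ is active.
No repressor is bound and QuvJ is active, so *oxaT* is transcribed.
So OxaT is produced and active.
Homoserine is absent, so ElnP is inactive.
No repressor is bound and OxaT is active, so *vorJ* is transcribed.
So VorJ is produced and active.
With repressor VorJ bound, *oxaD* is not transcribed.
So OxaD is not produced.
PurX is produced constitutively and is active.
Diaminopimelate is absent, so BexK is active.
With repressor PurX bound, *bexV* is not transcribed.
So BexV is not produced.
Malonate is absent, so RudW is inactive.
With no repressor bound, *qilJ* is transcribed.
So QilJ is produced and active.
With repressor QilJ bound, *rudJ* is not transcribed.
So RudJ is not produced.
No activator is available at the *bexB* promoter, so *bexB* is not transcribed.
So BexB is not produced.
Turanose is present, so DulT is active.
With repressor DulT bound, *pexT* is not transcribed.
So PexT is not produced.
With no repressor bound, *sovW* is transcribed.

ON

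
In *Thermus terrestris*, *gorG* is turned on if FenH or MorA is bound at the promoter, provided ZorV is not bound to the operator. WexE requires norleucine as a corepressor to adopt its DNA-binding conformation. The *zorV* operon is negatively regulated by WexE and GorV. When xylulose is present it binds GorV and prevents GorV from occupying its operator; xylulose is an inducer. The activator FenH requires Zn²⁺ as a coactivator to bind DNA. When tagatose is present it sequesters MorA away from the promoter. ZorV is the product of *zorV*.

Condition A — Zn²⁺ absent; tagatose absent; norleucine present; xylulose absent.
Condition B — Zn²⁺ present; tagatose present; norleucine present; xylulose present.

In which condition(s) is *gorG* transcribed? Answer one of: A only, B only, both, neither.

Condition A:
Zn²⁺ is absent, so FenH is inactive.
Tagatose is absent, so MorA is active.
Norleucine is present, so WexE is active.
Xylulose is absent, so GorV is active.
With repressor WexE bound, *zorV* is not transcribed.
So ZorV is not produced.
Activator MorA is present, so *gorG* is transcribed.
→ *gorG* is ON in A.
Condition B:
Zn²⁺ is present, so FenH is active.
Tagatose is present, so MorA is inactive.
Norleucine is present, so WexE is active.
Xylulose is present, so GorV is inactive.
With repressor WexE bound, *zorV* is not transcribed.
So ZorV is not produced.
Activator FenH is present, so *gorG* is transcribed.
→ *gorG* is ON in B.

both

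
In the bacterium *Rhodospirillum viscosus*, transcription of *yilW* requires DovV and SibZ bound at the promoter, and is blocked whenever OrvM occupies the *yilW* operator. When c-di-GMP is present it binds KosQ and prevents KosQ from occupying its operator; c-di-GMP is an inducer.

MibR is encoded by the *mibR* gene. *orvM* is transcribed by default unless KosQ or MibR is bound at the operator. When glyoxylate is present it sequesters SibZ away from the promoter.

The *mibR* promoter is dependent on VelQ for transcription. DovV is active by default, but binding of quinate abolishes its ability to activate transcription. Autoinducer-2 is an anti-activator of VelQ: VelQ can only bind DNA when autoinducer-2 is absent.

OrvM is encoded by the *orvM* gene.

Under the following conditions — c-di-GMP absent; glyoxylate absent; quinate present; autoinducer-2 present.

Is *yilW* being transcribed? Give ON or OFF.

Quinate is present, so DovV is inactive.
Glyoxylate is absent, so SibZ is active.
c-di-GMP is absent, so KosQ is active.
Autoinducer-2 is present, so VelQ is inactive.
Required activator VelQ is absent, so *mibR* is not transcribed.
So MibR is not produced.
With repressor KosQ bound, *orvM* is not transcribed.
So OrvM is not produced.
Required activator DovV is absent, so *yilW* is not transcribed.

OFF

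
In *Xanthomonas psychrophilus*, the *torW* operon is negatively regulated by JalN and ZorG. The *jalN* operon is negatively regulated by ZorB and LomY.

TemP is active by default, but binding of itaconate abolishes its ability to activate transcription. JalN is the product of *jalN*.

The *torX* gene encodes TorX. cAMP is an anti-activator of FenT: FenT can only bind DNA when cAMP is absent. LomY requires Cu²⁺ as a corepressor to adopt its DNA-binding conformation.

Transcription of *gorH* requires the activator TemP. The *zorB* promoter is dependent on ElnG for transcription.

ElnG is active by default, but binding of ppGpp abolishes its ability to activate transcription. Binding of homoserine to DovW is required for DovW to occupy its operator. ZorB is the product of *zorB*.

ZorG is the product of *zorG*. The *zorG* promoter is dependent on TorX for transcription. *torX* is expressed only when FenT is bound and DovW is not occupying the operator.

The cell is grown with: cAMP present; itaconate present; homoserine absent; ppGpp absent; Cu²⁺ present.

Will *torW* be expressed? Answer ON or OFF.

ppGpp is absent, so ElnG is active.
No repressor is bound and ElnG is active, so *zorB* is transcribed.
So ZorB is produced and active.
Cu²⁺ is present, so LomY is active.
With repressor ZorB bound, *jalN* is not transcribed.
So JalN is not produced.
Homoserine is absent, so DovW is inactive.
cAMP is present, so FenT is inactive.
Required activator FenT is absent, so *torX* is not transcribed.
So TorX is not produced.
Required activator TorX is absent, so *zorG* is not transcribed.
So ZorG is not produced.
With no repressor bound, *torW* is transcribed.

ON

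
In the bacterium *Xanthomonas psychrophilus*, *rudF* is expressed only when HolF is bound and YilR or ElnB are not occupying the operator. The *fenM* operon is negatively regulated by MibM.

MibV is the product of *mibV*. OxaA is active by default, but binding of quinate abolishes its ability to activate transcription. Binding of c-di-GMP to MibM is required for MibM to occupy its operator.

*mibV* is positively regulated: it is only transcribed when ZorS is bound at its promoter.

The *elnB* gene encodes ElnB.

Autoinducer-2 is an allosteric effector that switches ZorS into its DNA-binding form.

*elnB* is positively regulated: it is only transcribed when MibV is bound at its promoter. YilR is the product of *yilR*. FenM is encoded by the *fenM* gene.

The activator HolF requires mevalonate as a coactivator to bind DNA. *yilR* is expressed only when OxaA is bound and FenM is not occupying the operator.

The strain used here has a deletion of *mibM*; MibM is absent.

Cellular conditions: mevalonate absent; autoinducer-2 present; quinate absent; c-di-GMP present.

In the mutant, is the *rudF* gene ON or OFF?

OFF

Quinate is absent, so OxaA is active.
MibM is non-functional in this strain, so it has no effect.
With no repressor bound, *fenM* is transcribed.
So FenM is produced and active.
With repressor FenM bound, *yilR* is not transcribed.
So YilR is not produced.
Mevalonate is absent, so HolF is inactive.
Autoinducer-2 is present, so ZorS is active.
No repressor is bound and ZorS is active, so *mibV* is transcribed.
So MibV is produced and active.
No repressor is bound and MibV is active, so *elnB* is transcribed.
So ElnB is produced and active.
With repressor ElnB bound, *rudF* is not transcribed.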